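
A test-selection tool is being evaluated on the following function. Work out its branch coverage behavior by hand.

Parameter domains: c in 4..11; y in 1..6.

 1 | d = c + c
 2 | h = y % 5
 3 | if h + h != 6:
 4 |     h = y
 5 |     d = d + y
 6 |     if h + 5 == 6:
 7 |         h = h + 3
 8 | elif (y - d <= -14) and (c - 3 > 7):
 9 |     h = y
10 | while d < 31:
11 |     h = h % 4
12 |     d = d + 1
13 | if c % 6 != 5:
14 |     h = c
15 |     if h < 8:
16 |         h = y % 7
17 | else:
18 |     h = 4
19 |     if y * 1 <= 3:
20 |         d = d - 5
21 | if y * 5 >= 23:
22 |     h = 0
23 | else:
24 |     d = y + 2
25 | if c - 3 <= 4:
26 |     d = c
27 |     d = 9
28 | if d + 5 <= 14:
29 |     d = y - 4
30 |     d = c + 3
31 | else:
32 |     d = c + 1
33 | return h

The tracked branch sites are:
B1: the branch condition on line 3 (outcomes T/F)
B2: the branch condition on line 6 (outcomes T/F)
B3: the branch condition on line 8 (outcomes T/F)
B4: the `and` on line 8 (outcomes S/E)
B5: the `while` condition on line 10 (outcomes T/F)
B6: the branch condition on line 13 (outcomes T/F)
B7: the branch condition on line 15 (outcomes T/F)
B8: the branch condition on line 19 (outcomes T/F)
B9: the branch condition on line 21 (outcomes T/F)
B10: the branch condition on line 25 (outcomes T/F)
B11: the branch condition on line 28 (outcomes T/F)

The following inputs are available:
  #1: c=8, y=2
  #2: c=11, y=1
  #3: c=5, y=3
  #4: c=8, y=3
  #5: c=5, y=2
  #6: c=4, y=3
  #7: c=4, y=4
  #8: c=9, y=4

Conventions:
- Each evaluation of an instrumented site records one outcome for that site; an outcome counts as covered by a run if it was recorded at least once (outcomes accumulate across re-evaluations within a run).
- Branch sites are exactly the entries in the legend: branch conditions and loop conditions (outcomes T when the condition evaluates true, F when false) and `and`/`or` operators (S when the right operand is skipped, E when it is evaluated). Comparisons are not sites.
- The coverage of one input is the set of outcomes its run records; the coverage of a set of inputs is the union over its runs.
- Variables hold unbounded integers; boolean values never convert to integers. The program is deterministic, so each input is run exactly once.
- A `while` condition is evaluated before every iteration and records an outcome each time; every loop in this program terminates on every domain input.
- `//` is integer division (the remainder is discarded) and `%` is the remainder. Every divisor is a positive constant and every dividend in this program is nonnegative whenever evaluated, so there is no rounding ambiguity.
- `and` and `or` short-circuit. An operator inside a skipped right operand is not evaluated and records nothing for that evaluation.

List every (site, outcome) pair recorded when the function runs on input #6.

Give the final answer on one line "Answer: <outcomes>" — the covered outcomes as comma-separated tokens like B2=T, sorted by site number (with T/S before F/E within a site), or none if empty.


Running input #6 (c=4, y=3), event by event:
  B1->F, B4->S, B3->F, B5->T, B5->T, B5->T, B5->T, B5->T, B5->T, B5->T
  B5->T, B5->T, B5->T, B5->T, B5->T, B5->T, B5->T, B5->T, B5->T, B5->T
  B5->T, B5->T, B5->T, B5->T, B5->T, B5->T, B5->F, B6->T, B7->T, B9->F
  B10->T, B11->T
deduplicating events, the covered set is: B1=F, B3=F, B4=S, B5=T, B5=F, B6=T, B7=T, B9=F, B10=T, B11=T
Answer: B1=F, B3=F, B4=S, B5=T, B5=F, B6=T, B7=T, B9=F, B10=T, B11=T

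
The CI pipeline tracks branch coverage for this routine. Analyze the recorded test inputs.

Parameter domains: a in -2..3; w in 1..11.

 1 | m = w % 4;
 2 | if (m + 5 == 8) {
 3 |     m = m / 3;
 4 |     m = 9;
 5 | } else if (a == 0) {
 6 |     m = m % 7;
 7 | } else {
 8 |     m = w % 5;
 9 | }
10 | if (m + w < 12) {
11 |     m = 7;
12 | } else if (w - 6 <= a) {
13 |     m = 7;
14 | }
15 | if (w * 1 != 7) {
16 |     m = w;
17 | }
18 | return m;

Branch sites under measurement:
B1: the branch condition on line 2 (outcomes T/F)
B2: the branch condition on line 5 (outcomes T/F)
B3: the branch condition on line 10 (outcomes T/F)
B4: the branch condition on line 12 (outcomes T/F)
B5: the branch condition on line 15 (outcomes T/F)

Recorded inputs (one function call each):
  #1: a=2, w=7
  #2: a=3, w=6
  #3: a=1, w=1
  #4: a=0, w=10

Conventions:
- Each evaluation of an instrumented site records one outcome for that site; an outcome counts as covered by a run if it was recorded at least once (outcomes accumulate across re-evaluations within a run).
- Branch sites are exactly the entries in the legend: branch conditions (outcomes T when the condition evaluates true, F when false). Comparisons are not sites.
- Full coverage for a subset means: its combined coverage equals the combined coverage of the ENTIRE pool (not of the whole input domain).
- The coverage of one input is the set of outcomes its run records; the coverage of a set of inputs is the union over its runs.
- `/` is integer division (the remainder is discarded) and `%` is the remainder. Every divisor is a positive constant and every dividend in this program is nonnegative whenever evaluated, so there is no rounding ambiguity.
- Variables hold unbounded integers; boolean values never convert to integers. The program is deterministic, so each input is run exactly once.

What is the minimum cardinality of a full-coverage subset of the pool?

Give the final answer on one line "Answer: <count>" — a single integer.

run #1 (a=2, w=7) records B1=T, B3=F, B4=T, B5=F
run #2 (a=3, w=6) records B1=F, B2=F, B3=T, B5=T
run #3 (a=1, w=1) records B1=F, B2=F, B3=T, B5=T
run #4 (a=0, w=10) records B1=F, B2=T, B3=F, B4=F, B5=T
together the pool reaches 10 outcomes: B1=T, B1=F, B2=T, B2=F, B3=T, B3=F, B4=T, B4=F, B5=T, B5=F
every size-1 subset falls short of the 10 outcomes (best: 5/10)
every size-2 subset falls short of the 10 outcomes (best: 8/10)
inputs {1, 2, 4} (size 3) cover everything; no size-3 subset with a lexicographically smaller index list covers all 10

Answer: 3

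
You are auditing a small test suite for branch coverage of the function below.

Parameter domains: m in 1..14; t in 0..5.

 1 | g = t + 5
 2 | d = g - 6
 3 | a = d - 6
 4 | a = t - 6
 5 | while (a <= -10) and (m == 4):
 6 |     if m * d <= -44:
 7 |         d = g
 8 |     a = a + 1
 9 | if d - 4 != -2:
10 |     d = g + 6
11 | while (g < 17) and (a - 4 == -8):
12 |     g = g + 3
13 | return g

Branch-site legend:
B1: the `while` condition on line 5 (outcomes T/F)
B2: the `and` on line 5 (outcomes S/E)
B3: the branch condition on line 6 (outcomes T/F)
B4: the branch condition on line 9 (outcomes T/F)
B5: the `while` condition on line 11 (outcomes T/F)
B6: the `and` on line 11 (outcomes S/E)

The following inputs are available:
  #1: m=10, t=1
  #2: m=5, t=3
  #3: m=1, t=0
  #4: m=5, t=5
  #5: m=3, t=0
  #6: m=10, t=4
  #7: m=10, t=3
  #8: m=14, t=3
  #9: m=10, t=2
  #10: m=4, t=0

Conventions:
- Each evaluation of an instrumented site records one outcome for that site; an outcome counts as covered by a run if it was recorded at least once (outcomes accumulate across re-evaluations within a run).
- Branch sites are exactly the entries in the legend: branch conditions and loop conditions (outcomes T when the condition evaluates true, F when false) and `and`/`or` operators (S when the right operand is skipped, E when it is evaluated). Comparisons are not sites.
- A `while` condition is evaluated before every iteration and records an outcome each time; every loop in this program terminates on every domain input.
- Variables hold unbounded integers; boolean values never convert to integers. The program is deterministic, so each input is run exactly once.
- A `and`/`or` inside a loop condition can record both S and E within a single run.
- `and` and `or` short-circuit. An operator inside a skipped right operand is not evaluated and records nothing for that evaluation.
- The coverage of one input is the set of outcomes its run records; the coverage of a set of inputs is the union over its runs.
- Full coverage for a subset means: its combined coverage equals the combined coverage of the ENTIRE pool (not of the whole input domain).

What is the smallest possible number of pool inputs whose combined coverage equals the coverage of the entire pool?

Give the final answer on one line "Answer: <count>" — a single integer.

input #1, m=10, t=1: events B2->S, B1->F, B4->T, B6->E, B5->F; outcomes B1=F, B2=S, B4=T, B5=F, B6=E
input #2, m=5, t=3: events B2->S, B1->F, B4->F, B6->E, B5->F; outcomes B1=F, B2=S, B4=F, B5=F, B6=E
input #3, m=1, t=0: events B2->S, B1->F, B4->T, B6->E, B5->F; outcomes B1=F, B2=S, B4=T, B5=F, B6=E
input #4, m=5, t=5: events B2->S, B1->F, B4->T, B6->E, B5->F; outcomes B1=F, B2=S, B4=T, B5=F, B6=E
input #5, m=3, t=0: events B2->S, B1->F, B4->T, B6->E, B5->F; outcomes B1=F, B2=S, B4=T, B5=F, B6=E
input #6, m=10, t=4: events B2->S, B1->F, B4->T, B6->E, B5->F; outcomes B1=F, B2=S, B4=T, B5=F, B6=E
input #7, m=10, t=3: events B2->S, B1->F, B4->F, B6->E, B5->F; outcomes B1=F, B2=S, B4=F, B5=F, B6=E
input #8, m=14, t=3: events B2->S, B1->F, B4->F, B6->E, B5->F; outcomes B1=F, B2=S, B4=F, B5=F, B6=E
input #9, m=10, t=2: events B2->S, B1->F, B4->T, B6->E, B5->T, B6->E, B5->T, B6->E, B5->T, B6->E, B5->T, B6->S, B5->F; outcomes B1=F, B2=S, B4=T, B5=T, B5=F, B6=S, B6=E
input #10, m=4, t=0: events B2->S, B1->F, B4->T, B6->E, B5->F; outcomes B1=F, B2=S, B4=T, B5=F, B6=E
union over all inputs: B1=F, B2=S, B4=T, B4=F, B5=T, B5=F, B6=S, B6=E (8 outcomes)
every size-1 subset falls short of the 8 outcomes (best: 7/8)
the canonical winner is {2, 9}: size 2, full 8-outcome coverage, earliest index list among size-2 covers

Answer: 2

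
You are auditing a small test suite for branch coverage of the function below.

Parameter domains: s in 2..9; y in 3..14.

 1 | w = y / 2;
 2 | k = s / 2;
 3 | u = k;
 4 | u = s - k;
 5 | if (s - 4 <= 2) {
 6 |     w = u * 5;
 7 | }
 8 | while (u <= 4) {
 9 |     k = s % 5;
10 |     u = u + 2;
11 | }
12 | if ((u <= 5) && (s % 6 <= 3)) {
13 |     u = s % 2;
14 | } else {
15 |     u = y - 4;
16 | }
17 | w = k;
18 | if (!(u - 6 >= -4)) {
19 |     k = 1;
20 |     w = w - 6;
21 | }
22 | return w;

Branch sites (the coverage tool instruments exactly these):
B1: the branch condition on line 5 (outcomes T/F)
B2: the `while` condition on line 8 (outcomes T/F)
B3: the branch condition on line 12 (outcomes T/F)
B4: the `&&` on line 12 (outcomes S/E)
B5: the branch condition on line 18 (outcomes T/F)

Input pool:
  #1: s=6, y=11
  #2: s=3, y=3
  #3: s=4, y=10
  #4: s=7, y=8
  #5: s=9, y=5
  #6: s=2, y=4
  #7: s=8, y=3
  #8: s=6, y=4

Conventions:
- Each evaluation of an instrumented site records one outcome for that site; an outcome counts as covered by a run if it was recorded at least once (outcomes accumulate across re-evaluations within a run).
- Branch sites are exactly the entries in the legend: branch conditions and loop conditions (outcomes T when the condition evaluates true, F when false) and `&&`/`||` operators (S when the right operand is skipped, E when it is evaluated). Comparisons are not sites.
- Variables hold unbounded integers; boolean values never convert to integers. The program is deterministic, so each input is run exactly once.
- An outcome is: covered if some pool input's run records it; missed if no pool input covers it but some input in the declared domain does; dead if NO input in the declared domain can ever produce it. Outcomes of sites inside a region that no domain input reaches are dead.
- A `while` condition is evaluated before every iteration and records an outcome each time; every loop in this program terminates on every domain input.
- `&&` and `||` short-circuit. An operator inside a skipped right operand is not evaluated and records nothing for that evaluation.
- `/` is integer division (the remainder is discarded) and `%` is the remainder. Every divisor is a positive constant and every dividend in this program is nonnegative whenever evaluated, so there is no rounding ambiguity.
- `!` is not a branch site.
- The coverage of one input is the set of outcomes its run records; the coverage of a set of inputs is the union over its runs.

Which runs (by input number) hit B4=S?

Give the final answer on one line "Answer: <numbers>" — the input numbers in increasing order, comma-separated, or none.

input #1 (s=6, y=11): does not record B4=S
input #2 (s=3, y=3): records B4=S
input #3 (s=4, y=10): records B4=S
input #4 (s=7, y=8): records B4=S
input #5 (s=9, y=5): does not record B4=S
input #6 (s=2, y=4): does not record B4=S
input #7 (s=8, y=3): records B4=S
input #8 (s=6, y=4): does not record B4=S

Answer: 2, 3, 4, 7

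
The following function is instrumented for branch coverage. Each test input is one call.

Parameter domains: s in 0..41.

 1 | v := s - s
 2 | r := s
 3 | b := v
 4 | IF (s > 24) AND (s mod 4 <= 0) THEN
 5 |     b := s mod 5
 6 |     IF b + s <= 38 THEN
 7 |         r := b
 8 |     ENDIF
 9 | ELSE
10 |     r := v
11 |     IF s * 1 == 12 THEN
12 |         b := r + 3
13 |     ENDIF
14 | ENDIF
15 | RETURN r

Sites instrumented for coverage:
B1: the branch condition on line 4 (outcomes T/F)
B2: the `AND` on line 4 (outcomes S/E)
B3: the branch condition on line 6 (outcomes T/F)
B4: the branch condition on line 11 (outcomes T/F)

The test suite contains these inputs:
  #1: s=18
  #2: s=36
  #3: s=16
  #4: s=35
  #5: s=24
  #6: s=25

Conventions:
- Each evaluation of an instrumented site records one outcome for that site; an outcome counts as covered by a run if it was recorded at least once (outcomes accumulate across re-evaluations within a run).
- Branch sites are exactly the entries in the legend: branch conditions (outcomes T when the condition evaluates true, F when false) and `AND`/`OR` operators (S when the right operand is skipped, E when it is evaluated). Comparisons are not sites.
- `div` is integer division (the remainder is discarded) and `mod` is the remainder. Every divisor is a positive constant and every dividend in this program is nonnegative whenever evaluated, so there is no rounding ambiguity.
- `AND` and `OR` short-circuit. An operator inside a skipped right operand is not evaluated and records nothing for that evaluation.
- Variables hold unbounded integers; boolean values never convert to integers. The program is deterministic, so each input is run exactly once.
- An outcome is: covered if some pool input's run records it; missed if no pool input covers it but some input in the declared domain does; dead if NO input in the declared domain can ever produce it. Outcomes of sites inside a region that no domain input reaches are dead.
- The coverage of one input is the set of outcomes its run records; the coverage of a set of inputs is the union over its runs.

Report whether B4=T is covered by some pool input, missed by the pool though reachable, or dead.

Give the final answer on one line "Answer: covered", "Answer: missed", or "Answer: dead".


no pool input records B4=T
but domain input (s=12) does record it -> reachable, so missed
Answer: missed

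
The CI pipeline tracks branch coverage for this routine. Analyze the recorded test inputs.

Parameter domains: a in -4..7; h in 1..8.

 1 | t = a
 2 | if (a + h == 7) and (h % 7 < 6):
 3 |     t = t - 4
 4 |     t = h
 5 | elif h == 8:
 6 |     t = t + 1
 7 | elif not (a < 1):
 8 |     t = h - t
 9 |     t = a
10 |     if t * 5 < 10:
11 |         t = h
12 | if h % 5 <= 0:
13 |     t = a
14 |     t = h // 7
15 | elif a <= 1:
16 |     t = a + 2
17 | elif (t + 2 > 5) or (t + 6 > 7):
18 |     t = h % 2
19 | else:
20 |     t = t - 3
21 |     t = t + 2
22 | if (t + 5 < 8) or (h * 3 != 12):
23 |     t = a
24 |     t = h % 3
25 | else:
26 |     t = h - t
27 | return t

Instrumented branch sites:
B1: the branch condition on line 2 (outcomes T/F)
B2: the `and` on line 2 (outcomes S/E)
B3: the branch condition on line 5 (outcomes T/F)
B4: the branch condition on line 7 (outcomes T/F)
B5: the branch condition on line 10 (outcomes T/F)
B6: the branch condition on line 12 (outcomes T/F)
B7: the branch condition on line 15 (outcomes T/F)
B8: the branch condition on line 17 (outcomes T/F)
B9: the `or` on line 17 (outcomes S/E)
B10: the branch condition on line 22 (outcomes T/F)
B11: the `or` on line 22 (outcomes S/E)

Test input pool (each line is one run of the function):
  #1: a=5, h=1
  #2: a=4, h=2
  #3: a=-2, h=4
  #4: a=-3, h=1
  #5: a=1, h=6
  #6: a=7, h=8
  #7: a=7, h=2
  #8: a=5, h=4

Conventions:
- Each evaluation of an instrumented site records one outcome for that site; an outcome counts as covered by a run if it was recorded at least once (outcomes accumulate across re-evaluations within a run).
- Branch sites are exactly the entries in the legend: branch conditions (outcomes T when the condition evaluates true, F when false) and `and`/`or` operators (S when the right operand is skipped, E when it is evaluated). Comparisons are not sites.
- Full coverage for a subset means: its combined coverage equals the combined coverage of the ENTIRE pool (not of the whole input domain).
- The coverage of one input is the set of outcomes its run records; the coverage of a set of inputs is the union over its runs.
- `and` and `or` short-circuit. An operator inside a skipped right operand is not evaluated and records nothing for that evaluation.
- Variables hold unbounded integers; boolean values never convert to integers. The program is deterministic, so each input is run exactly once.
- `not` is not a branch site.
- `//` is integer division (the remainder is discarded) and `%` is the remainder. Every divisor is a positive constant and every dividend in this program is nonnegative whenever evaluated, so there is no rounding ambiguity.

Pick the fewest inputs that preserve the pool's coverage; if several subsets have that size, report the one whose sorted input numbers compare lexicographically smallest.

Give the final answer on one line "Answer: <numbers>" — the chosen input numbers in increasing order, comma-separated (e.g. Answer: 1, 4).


#1 (a=5, h=1) -> covered: B1=F, B2=S, B3=F, B4=T, B5=F, B6=F, B7=F, B8=T, B9=S, B10=T, B11=S
#2 (a=4, h=2) -> covered: B1=F, B2=S, B3=F, B4=T, B5=F, B6=F, B7=F, B8=T, B9=S, B10=T, B11=S
#3 (a=-2, h=4) -> covered: B1=F, B2=S, B3=F, B4=F, B6=F, B7=T, B10=T, B11=S
#4 (a=-3, h=1) -> covered: B1=F, B2=S, B3=F, B4=F, B6=F, B7=T, B10=T, B11=S
#5 (a=1, h=6) -> covered: B1=F, B2=E, B3=F, B4=T, B5=T, B6=F, B7=T, B10=T, B11=E
#6 (a=7, h=8) -> covered: B1=F, B2=S, B3=T, B6=F, B7=F, B8=T, B9=S, B10=T, B11=S
#7 (a=7, h=2) -> covered: B1=F, B2=S, B3=F, B4=T, B5=F, B6=F, B7=F, B8=T, B9=S, B10=T, B11=S
#8 (a=5, h=4) -> covered: B1=F, B2=S, B3=F, B4=T, B5=F, B6=F, B7=F, B8=T, B9=S, B10=T, B11=S
together the pool reaches 17 outcomes: B1=F, B2=S, B2=E, B3=T, B3=F, B4=T, B4=F, B5=T, B5=F, B6=F, B7=T, B7=F, B8=T, B9=S, B10=T, B11=S, B11=E
checked all size-1 subsets: none covers 17 outcomes (max 11/17)
checked all size-2 subsets: none covers 17 outcomes (max 15/17)
checked all size-3 subsets: none covers 17 outcomes (max 16/17)
inputs {1, 3, 5, 6} (size 4) cover everything; no size-4 subset with a lexicographically smaller index list covers all 17
Answer: 1, 3, 5, 6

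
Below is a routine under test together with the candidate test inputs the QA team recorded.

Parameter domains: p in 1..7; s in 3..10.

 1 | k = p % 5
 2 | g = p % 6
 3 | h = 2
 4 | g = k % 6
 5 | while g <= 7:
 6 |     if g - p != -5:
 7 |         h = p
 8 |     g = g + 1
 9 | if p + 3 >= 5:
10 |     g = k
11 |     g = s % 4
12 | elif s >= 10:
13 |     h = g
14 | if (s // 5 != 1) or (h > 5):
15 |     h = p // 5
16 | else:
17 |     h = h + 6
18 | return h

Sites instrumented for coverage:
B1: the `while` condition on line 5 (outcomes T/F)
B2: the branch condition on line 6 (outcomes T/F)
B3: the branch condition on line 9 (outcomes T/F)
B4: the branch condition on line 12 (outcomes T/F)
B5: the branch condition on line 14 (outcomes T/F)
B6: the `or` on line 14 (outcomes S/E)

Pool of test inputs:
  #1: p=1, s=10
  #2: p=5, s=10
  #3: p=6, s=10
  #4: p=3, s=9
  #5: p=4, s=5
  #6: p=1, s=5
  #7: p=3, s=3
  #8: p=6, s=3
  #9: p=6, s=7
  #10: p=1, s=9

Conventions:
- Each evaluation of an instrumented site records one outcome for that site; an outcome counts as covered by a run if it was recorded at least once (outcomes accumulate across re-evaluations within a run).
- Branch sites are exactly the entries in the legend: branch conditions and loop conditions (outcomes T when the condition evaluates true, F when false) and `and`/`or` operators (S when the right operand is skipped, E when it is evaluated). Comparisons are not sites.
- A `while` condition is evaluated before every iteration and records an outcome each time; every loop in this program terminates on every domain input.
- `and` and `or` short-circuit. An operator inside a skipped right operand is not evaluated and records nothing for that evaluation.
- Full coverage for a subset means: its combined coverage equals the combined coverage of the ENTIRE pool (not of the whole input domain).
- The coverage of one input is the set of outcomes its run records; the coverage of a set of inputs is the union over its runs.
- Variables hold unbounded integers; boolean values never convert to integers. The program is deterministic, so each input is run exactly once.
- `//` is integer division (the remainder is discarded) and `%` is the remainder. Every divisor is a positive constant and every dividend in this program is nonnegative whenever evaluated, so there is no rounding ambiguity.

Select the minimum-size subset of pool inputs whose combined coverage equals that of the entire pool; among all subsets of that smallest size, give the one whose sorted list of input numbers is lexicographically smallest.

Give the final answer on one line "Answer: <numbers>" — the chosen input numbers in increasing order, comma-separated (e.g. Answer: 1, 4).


input #1 (p=1, s=10): events B1->T, B2->T, B1->T, B2->T, B1->T, B2->T, B1->T, B2->T, B1->T, B2->T, B1->T, B2->T, B1->T, B2->T, ...; covers B1=T, B1=F, B2=T, B3=F, B4=T, B5=T, B6=S
input #2 (p=5, s=10): events B1->T, B2->F, B1->T, B2->T, B1->T, B2->T, B1->T, B2->T, B1->T, B2->T, B1->T, B2->T, B1->T, B2->T, ...; covers B1=T, B1=F, B2=T, B2=F, B3=T, B5=T, B6=S
input #3 (p=6, s=10): events B1->T, B2->F, B1->T, B2->T, B1->T, B2->T, B1->T, B2->T, B1->T, B2->T, B1->T, B2->T, B1->T, B2->T, ...; covers B1=T, B1=F, B2=T, B2=F, B3=T, B5=T, B6=S
input #4 (p=3, s=9): events B1->T, B2->T, B1->T, B2->T, B1->T, B2->T, B1->T, B2->T, B1->T, B2->T, B1->F, B3->T, B6->E, B5->F; covers B1=T, B1=F, B2=T, B3=T, B5=F, B6=E
input #5 (p=4, s=5): events B1->T, B2->T, B1->T, B2->T, B1->T, B2->T, B1->T, B2->T, B1->F, B3->T, B6->E, B5->F; covers B1=T, B1=F, B2=T, B3=T, B5=F, B6=E
input #6 (p=1, s=5): events B1->T, B2->T, B1->T, B2->T, B1->T, B2->T, B1->T, B2->T, B1->T, B2->T, B1->T, B2->T, B1->T, B2->T, ...; covers B1=T, B1=F, B2=T, B3=F, B4=F, B5=F, B6=E
input #7 (p=3, s=3): events B1->T, B2->T, B1->T, B2->T, B1->T, B2->T, B1->T, B2->T, B1->T, B2->T, B1->F, B3->T, B6->S, B5->T; covers B1=T, B1=F, B2=T, B3=T, B5=T, B6=S
input #8 (p=6, s=3): events B1->T, B2->F, B1->T, B2->T, B1->T, B2->T, B1->T, B2->T, B1->T, B2->T, B1->T, B2->T, B1->T, B2->T, ...; covers B1=T, B1=F, B2=T, B2=F, B3=T, B5=T, B6=S
input #9 (p=6, s=7): events B1->T, B2->F, B1->T, B2->T, B1->T, B2->T, B1->T, B2->T, B1->T, B2->T, B1->T, B2->T, B1->T, B2->T, ...; covers B1=T, B1=F, B2=T, B2=F, B3=T, B5=T, B6=E
input #10 (p=1, s=9): events B1->T, B2->T, B1->T, B2->T, B1->T, B2->T, B1->T, B2->T, B1->T, B2->T, B1->T, B2->T, B1->T, B2->T, ...; covers B1=T, B1=F, B2=T, B3=F, B4=F, B5=F, B6=E
pool-wide coverage (12 outcomes): B1=T, B1=F, B2=T, B2=F, B3=T, B3=F, B4=T, B4=F, B5=T, B5=F, B6=S, B6=E
no size-1 subset reaches all 12 outcomes (best union: 7/12)
no size-2 subset reaches all 12 outcomes (best union: 11/12)
inputs {1, 2, 6} (size 3) cover everything; no size-3 subset with a lexicographically smaller index list covers all 12
Answer: 1, 2, 6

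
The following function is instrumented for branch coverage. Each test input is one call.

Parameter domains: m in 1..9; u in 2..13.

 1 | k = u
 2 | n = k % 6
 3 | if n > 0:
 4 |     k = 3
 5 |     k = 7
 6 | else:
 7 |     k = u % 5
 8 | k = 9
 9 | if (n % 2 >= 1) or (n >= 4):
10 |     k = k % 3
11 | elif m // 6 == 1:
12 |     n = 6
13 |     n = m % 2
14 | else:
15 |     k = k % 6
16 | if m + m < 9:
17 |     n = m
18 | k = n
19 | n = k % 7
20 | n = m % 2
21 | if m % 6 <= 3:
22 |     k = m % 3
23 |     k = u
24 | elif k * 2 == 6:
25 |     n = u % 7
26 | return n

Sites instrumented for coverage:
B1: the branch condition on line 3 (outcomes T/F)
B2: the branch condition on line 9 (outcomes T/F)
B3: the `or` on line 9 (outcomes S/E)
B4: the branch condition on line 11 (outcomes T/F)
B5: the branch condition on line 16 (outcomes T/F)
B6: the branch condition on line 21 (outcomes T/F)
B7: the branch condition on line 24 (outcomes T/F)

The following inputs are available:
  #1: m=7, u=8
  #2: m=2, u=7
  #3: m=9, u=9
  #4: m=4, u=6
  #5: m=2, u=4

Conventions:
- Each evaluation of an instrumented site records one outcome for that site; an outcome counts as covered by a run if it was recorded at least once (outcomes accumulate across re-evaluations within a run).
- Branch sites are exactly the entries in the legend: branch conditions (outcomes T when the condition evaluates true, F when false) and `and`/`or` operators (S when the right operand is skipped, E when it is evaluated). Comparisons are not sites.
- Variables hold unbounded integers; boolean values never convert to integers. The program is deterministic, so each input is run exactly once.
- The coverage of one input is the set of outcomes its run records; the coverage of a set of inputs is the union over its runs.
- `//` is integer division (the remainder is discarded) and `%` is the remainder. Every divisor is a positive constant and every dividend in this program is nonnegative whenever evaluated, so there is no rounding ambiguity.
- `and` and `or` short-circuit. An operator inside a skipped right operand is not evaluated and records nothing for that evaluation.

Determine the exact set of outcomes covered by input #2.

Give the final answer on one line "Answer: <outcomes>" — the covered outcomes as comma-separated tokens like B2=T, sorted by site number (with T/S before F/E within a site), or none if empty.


Running input #2 (m=2, u=7), event by event:
  B1->T, B3->S, B2->T, B5->T, B6->T
as a set, this run covers: B1=T, B2=T, B3=S, B5=T, B6=T
Answer: B1=T, B2=T, B3=S, B5=T, B6=T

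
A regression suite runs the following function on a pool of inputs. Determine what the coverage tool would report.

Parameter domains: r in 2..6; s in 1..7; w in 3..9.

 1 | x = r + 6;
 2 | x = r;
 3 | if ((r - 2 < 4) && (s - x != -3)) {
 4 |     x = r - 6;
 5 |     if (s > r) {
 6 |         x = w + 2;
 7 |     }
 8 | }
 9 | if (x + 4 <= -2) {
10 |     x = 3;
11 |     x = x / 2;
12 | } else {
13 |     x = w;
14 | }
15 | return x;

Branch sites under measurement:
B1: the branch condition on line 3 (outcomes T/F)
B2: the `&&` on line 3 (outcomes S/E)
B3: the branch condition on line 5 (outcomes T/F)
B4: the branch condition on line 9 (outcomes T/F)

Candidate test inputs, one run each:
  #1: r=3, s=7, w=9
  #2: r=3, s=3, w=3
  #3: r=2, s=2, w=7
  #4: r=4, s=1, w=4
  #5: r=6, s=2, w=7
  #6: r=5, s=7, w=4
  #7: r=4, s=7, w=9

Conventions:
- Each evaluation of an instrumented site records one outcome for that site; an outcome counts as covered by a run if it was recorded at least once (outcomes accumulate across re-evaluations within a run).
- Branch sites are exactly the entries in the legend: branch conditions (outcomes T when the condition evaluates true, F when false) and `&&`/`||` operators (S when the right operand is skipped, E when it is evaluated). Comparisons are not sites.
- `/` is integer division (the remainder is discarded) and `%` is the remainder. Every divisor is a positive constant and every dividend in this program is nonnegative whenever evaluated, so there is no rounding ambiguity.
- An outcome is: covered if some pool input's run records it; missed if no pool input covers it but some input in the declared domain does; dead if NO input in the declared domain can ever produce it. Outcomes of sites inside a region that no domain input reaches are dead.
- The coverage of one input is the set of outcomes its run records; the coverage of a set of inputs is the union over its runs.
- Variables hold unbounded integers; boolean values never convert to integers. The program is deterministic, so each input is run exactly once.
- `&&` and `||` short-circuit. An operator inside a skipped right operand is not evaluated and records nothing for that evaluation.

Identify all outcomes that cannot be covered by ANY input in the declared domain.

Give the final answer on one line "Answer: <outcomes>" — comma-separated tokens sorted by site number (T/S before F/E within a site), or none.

running all 245 domain inputs and tallying outcomes:
  B4=T: unreachable across the whole domain -> dead
  reachable outcomes have witnesses, e.g. B1=T (e.g. r=2, s=1, w=3), B1=F (e.g. r=4, s=1, w=3), B2=S (e.g. r=6, s=1, w=3), B2=E (e.g. r=2, s=1, w=3)

Answer: B4=T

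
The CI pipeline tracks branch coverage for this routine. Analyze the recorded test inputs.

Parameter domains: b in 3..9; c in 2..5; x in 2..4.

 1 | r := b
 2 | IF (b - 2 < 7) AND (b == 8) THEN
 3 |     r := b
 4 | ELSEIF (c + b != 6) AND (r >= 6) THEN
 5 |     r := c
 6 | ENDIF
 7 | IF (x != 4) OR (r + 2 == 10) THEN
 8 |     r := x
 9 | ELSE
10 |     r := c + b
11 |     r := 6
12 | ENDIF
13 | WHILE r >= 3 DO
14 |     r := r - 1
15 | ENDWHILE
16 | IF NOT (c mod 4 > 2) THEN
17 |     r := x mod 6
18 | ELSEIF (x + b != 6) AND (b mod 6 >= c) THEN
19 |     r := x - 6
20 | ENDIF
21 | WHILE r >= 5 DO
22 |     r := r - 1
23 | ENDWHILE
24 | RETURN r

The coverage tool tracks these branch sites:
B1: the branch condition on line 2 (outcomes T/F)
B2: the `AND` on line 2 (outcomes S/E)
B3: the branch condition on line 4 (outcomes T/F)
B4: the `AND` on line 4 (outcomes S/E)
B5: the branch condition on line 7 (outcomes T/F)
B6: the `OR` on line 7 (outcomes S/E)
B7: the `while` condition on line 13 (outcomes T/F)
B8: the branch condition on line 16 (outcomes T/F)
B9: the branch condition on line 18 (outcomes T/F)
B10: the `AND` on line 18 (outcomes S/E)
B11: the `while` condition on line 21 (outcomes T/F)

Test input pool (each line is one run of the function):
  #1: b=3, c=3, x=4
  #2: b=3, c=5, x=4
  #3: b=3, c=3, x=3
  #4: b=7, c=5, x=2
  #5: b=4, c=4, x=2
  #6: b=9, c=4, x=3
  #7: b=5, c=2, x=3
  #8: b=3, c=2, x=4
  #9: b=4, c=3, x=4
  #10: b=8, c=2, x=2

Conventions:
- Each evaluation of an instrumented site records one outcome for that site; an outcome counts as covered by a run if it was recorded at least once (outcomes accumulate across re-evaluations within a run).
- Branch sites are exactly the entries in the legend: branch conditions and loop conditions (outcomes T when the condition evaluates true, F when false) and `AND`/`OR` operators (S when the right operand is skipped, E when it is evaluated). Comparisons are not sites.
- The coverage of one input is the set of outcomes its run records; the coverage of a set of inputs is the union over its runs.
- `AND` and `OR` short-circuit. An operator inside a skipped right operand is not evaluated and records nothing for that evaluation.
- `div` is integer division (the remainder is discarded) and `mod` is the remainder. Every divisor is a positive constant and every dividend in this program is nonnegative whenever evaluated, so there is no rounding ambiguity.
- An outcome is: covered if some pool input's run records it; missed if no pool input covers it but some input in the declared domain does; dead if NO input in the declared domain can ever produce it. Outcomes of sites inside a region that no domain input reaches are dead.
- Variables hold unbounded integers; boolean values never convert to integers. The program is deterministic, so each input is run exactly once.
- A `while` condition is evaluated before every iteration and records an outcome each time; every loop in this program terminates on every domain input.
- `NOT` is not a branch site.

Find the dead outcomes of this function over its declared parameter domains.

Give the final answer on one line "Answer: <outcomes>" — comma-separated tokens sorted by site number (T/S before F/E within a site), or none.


sweeping the full domain (84 inputs) for each outcome:
  B11=T: zero occurrences over every domain input -> dead
  reachable outcomes have witnesses, e.g. B1=T (e.g. b=8, c=2, x=2), B1=F (e.g. b=3, c=2, x=2), B2=S (e.g. b=9, c=2, x=2), B2=E (e.g. b=3, c=2, x=2)
Answer: B11=T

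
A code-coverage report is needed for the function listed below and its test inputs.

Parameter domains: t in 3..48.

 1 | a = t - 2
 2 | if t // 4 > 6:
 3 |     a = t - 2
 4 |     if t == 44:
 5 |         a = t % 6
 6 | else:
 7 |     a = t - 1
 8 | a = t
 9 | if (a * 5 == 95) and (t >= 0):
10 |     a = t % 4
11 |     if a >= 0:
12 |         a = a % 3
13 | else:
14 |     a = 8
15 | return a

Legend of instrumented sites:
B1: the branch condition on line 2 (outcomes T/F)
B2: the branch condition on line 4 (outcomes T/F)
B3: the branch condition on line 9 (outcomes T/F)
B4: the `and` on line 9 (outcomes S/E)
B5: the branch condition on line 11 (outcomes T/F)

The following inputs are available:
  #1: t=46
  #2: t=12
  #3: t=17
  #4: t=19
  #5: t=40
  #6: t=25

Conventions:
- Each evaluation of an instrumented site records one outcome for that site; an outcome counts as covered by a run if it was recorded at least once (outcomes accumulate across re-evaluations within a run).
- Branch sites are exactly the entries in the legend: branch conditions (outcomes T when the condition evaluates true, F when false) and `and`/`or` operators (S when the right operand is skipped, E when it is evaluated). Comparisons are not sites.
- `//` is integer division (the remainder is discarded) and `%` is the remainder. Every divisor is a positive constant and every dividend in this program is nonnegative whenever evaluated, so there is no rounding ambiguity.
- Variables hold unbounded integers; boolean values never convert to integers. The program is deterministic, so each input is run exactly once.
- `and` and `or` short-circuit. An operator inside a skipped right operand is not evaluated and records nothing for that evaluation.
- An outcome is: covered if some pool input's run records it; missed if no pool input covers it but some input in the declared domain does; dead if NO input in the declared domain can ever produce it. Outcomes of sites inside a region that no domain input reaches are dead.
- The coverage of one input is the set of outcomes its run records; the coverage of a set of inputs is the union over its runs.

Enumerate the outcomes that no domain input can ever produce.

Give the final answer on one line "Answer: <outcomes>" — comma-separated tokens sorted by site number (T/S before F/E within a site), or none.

exhaustive pass over the 46-input domain:
  B5=F: never recorded by any domain input -> dead
  reachable outcomes have witnesses, e.g. B1=T (e.g. t=28), B1=F (e.g. t=3), B2=T (e.g. t=44), B2=F (e.g. t=28)

Answer: B5=F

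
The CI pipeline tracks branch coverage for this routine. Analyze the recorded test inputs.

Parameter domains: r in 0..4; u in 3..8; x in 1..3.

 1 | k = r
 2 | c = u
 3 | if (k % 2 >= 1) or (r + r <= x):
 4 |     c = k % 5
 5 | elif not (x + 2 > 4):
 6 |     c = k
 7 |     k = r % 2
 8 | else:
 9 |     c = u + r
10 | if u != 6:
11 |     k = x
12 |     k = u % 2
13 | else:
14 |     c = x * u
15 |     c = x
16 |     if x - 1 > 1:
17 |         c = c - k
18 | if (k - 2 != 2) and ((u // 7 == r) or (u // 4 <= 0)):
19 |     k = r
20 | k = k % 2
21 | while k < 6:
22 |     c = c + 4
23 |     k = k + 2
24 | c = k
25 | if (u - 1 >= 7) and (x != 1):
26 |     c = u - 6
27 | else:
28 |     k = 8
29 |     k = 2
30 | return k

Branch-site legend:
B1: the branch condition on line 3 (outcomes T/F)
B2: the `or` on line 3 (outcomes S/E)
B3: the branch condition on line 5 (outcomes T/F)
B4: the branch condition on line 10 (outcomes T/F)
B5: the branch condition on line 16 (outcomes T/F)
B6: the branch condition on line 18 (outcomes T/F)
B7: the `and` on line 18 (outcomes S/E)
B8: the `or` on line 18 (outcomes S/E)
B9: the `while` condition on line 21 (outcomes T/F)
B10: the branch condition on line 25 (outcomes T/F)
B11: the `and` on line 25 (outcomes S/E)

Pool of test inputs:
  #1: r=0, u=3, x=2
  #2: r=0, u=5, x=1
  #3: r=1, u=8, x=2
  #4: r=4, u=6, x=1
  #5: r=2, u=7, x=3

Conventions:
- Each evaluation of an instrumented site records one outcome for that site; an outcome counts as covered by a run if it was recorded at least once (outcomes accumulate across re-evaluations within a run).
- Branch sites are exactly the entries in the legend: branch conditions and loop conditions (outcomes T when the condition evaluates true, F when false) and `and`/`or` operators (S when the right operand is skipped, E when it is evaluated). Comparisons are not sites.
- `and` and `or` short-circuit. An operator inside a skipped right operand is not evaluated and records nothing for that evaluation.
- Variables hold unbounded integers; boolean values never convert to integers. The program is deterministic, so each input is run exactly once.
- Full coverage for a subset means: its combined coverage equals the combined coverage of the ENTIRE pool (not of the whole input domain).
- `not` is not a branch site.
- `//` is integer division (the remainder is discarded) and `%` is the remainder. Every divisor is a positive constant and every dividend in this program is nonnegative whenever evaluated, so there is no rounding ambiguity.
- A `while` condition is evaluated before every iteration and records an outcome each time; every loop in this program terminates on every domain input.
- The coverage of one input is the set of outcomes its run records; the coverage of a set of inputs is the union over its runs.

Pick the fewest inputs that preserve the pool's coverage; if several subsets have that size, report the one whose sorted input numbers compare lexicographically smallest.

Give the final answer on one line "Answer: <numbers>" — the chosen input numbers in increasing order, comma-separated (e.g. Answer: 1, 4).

input #1 (r=0, u=3, x=2): covers B1=T, B2=E, B4=T, B6=T, B7=E, B8=S, B9=T, B9=F, B10=F, B11=S
input #2 (r=0, u=5, x=1): covers B1=T, B2=E, B4=T, B6=T, B7=E, B8=S, B9=T, B9=F, B10=F, B11=S
input #3 (r=1, u=8, x=2): covers B1=T, B2=S, B4=T, B6=T, B7=E, B8=S, B9=T, B9=F, B10=T, B11=E
input #4 (r=4, u=6, x=1): covers B1=F, B2=E, B3=T, B4=F, B5=F, B6=F, B7=E, B8=E, B9=T, B9=F, B10=F, B11=S
input #5 (r=2, u=7, x=3): covers B1=F, B2=E, B3=F, B4=T, B6=F, B7=E, B8=E, B9=T, B9=F, B10=F, B11=S
union over all inputs: B1=T, B1=F, B2=S, B2=E, B3=T, B3=F, B4=T, B4=F, B5=F, B6=T, B6=F, B7=E, B8=S, B8=E, B9=T, B9=F, B10=T, B10=F, B11=S, B11=E (20 outcomes)
no size-1 subset reaches all 20 outcomes (best union: 12/20)
no size-2 subset reaches all 20 outcomes (best union: 19/20)
at size 3, {3, 4, 5} reaches all 20 outcomes; every lexicographically earlier size-3 subset fails

Answer: 3, 4, 5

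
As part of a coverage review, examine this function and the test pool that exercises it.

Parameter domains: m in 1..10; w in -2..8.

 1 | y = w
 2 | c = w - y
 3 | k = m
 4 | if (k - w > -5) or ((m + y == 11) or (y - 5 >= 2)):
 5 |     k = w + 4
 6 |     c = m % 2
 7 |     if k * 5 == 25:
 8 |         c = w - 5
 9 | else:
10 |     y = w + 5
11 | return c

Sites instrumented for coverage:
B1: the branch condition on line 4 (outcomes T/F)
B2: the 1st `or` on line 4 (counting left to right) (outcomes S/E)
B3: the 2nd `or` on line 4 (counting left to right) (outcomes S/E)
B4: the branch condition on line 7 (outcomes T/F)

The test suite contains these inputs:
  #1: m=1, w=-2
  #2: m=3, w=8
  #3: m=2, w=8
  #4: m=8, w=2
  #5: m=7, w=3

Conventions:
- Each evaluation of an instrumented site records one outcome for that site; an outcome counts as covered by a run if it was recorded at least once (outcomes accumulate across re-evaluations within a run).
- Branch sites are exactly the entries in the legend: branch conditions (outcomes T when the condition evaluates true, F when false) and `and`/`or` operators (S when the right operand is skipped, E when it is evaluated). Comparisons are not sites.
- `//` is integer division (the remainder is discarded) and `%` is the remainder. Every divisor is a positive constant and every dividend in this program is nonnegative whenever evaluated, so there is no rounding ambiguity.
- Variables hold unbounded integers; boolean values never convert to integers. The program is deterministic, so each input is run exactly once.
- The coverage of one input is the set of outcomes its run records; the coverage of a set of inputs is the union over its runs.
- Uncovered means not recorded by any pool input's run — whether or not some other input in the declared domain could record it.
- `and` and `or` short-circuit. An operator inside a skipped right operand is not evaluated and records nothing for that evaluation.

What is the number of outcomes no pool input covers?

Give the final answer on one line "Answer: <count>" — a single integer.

input #1, m=1, w=-2: events B2->S, B1->T, B4->F; outcomes B1=T, B2=S, B4=F
input #2, m=3, w=8: events B2->E, B3->S, B1->T, B4->F; outcomes B1=T, B2=E, B3=S, B4=F
input #3, m=2, w=8: events B2->E, B3->E, B1->T, B4->F; outcomes B1=T, B2=E, B3=E, B4=F
input #4, m=8, w=2: events B2->S, B1->T, B4->F; outcomes B1=T, B2=S, B4=F
input #5, m=7, w=3: events B2->S, B1->T, B4->F; outcomes B1=T, B2=S, B4=F
union over the pool: B1=T, B2=S, B2=E, B3=S, B3=E, B4=F
uncovered (2 of 8): B1=F, B4=T

Answer: 2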